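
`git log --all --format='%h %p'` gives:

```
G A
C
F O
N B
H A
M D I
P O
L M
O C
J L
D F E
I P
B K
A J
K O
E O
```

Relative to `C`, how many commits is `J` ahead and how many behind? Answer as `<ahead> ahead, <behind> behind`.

9 ahead, 0 behind

Reachable from J: {C, D, E, F, I, J, L, M, O, P}.
Reachable from C: {C}.
Only in J's history (ahead): {D, E, F, I, J, L, M, O, P} — 9.
Only in C's history (behind): {} — 0.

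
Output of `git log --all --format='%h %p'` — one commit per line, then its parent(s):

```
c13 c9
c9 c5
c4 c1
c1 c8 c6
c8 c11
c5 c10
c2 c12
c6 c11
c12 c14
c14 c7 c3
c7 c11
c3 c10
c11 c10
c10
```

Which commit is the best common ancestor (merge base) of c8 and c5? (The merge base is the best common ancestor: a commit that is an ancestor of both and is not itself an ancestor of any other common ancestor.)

Ancestors of c8: {c10, c11, c8}.
Ancestors of c5: {c10, c5}.
Common ancestors: {c10}.
The only common ancestor is c10, so it is the merge base.

c10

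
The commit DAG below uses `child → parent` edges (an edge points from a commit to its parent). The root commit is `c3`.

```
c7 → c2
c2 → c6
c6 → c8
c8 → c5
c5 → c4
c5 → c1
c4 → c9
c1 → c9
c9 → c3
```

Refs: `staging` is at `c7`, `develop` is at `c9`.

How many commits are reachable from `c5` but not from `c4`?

Reachable from c5: {c1, c3, c4, c5, c9}.
Reachable from c4: {c3, c4, c9}.
In c5's history but not c4's: {c1, c5} — 2 commits.

2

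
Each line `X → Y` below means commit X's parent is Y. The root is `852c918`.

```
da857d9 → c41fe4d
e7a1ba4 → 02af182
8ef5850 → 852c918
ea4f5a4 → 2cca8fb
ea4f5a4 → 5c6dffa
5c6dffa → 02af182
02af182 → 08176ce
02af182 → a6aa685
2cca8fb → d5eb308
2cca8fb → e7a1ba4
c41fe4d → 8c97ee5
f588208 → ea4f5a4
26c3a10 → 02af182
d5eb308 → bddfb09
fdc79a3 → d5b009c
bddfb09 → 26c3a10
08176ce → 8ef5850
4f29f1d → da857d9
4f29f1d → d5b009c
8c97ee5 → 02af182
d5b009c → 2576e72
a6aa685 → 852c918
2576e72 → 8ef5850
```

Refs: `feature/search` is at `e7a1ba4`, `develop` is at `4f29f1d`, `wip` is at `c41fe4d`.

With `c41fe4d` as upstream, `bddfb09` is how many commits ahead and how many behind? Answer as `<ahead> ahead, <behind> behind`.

2 ahead, 2 behind

Reachable from bddfb09: {02af182, 08176ce, 26c3a10, 852c918, 8ef5850, a6aa685, bddfb09}.
Reachable from c41fe4d: {02af182, 08176ce, 852c918, 8c97ee5, 8ef5850, a6aa685, c41fe4d}.
Only in bddfb09's history (ahead): {26c3a10, bddfb09} — 2.
Only in c41fe4d's history (behind): {8c97ee5, c41fe4d} — 2.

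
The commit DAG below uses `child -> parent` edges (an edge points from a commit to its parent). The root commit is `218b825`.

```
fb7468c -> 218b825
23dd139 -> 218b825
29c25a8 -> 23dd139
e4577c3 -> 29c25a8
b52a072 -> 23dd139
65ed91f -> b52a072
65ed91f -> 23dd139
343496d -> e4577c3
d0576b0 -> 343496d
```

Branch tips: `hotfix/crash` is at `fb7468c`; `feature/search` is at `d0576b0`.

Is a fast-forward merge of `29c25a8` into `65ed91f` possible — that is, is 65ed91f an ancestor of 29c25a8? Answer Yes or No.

No

A fast-forward from 65ed91f to 29c25a8 is possible iff 65ed91f is an ancestor of 29c25a8.
Ancestors of 29c25a8: {218b825, 23dd139, 29c25a8}.
65ed91f is not among them, so fast-forward is not possible.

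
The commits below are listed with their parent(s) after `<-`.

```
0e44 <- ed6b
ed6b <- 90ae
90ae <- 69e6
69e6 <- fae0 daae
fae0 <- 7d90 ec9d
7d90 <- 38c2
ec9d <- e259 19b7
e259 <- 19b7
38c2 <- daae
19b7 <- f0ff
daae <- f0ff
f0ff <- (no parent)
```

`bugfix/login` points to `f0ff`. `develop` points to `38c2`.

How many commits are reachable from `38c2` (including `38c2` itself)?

Walking parent pointers from 38c2: reachable set = {38c2, daae, f0ff}.
That is 3 commits.

3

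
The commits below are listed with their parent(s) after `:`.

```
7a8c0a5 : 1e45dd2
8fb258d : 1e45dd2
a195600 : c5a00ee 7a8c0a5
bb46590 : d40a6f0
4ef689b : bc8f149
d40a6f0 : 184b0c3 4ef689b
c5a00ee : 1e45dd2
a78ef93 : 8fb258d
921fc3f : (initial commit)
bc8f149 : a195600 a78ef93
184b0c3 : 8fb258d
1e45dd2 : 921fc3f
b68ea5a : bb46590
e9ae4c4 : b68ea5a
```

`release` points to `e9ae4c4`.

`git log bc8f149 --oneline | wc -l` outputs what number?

Walking parent pointers from bc8f149: reachable set = {1e45dd2, 7a8c0a5, 8fb258d, 921fc3f, a195600, a78ef93, bc8f149, c5a00ee}.
That is 8 commits.

8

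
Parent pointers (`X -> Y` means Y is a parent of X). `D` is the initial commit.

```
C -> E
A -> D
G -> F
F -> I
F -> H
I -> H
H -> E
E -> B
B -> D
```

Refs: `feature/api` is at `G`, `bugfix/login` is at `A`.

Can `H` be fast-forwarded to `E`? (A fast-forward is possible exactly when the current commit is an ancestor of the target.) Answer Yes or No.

A fast-forward from H to E is possible iff H is an ancestor of E.
Ancestors of E: {B, D, E}.
H is not among them, so fast-forward is not possible.

No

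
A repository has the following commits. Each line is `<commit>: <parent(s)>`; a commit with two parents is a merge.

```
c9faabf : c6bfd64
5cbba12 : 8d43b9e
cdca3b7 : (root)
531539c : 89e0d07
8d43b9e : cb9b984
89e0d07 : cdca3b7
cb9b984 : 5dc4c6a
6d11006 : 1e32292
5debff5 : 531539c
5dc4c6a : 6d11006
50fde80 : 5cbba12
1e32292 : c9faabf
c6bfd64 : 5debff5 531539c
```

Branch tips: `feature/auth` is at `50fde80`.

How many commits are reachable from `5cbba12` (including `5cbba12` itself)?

Walking parent pointers from 5cbba12: reachable set = {1e32292, 531539c, 5cbba12, 5dc4c6a, 5debff5, 6d11006, 89e0d07, 8d43b9e, c6bfd64, c9faabf, cb9b984, cdca3b7}.
That is 12 commits.

12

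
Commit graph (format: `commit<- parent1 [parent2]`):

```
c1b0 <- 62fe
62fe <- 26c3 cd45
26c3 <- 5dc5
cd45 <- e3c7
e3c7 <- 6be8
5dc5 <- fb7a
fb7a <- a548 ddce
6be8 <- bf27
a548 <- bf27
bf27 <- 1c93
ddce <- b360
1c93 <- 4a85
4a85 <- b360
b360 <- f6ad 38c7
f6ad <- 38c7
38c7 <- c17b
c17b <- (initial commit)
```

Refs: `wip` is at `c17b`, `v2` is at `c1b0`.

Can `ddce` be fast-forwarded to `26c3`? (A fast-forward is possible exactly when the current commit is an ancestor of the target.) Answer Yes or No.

A fast-forward from ddce to 26c3 is possible iff ddce is an ancestor of 26c3.
Ancestors of 26c3: {1c93, 26c3, 38c7, 4a85, 5dc5, a548, b360, bf27, c17b, ddce, f6ad, fb7a}.
ddce is among them, so fast-forward is possible.

Yes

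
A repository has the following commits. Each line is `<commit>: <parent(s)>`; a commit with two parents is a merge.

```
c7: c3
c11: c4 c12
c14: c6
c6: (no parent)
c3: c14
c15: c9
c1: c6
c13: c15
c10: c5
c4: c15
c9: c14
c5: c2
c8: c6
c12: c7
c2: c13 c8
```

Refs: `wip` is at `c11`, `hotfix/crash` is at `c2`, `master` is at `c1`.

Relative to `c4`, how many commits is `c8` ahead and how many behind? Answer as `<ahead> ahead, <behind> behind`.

1 ahead, 4 behind

Reachable from c8: {c6, c8}.
Reachable from c4: {c14, c15, c4, c6, c9}.
Only in c8's history (ahead): {c8} — 1.
Only in c4's history (behind): {c14, c15, c4, c9} — 4.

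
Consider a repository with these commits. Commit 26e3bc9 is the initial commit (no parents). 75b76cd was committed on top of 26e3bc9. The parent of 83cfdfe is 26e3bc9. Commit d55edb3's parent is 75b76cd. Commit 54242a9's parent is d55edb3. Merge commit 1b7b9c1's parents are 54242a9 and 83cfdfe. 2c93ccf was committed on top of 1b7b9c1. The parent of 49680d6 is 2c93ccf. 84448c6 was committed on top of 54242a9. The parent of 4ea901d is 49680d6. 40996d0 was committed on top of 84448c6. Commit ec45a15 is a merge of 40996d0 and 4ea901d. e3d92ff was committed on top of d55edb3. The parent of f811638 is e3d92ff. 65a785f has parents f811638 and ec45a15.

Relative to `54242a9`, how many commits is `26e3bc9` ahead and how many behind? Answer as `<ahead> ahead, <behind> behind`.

Reachable from 26e3bc9: {26e3bc9}.
Reachable from 54242a9: {26e3bc9, 54242a9, 75b76cd, d55edb3}.
Only in 26e3bc9's history (ahead): {} — 0.
Only in 54242a9's history (behind): {54242a9, 75b76cd, d55edb3} — 3.

0 ahead, 3 behind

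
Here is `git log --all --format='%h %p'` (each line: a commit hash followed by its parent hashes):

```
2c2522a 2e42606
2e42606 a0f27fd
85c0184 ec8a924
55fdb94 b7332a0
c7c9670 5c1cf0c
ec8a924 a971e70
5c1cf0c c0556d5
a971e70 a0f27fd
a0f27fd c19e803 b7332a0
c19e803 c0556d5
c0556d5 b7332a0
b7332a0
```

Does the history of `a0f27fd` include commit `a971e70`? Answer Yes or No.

No

Ancestors of a0f27fd: {a0f27fd, b7332a0, c0556d5, c19e803}.
a971e70 is not in that set, so it is not an ancestor of a0f27fd.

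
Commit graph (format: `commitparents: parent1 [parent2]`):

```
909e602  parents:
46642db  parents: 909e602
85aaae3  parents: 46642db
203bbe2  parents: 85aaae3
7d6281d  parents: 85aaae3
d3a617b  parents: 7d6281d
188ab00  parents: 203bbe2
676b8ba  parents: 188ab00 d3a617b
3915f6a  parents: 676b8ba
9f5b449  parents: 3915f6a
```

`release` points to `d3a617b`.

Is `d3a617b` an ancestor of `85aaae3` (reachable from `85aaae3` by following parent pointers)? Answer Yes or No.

Ancestors of 85aaae3: {46642db, 85aaae3, 909e602}.
d3a617b is not in that set, so it is not an ancestor of 85aaae3.

No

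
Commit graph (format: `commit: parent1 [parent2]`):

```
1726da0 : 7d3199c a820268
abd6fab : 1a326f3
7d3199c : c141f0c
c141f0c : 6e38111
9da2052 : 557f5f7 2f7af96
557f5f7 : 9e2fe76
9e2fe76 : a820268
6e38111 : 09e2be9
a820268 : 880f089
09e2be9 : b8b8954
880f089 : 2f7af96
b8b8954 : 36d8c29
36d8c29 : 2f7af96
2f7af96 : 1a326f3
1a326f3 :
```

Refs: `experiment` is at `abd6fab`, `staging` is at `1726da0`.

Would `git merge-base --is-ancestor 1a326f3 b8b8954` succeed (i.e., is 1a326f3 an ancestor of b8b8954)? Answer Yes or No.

Yes

Ancestors of b8b8954 (commits reachable by following parents): {1a326f3, 2f7af96, 36d8c29, b8b8954}.
1a326f3 is in that set, so it is an ancestor of b8b8954.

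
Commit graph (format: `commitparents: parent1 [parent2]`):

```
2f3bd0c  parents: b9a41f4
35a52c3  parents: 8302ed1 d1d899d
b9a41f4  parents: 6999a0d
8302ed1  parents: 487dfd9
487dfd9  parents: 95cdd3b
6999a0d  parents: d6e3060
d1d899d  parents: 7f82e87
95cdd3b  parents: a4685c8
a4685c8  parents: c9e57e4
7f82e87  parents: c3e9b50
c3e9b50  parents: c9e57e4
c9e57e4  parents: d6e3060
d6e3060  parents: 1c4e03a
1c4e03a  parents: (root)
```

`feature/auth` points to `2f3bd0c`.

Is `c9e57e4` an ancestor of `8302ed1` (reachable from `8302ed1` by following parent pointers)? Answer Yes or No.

Ancestors of 8302ed1 (commits reachable by following parents): {1c4e03a, 487dfd9, 8302ed1, 95cdd3b, a4685c8, c9e57e4, d6e3060}.
c9e57e4 is in that set, so it is an ancestor of 8302ed1.

Yes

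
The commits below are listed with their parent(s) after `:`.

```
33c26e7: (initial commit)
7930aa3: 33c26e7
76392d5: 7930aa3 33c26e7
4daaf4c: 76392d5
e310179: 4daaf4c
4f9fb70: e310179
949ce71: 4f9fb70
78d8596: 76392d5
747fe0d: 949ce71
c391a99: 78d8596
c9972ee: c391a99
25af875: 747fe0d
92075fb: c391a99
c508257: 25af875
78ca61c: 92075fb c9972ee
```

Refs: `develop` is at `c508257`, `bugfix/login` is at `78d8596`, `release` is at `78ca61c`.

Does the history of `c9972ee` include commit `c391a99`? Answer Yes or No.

Ancestors of c9972ee (commits reachable by following parents): {33c26e7, 76392d5, 78d8596, 7930aa3, c391a99, c9972ee}.
c391a99 is in that set, so it is an ancestor of c9972ee.

Yes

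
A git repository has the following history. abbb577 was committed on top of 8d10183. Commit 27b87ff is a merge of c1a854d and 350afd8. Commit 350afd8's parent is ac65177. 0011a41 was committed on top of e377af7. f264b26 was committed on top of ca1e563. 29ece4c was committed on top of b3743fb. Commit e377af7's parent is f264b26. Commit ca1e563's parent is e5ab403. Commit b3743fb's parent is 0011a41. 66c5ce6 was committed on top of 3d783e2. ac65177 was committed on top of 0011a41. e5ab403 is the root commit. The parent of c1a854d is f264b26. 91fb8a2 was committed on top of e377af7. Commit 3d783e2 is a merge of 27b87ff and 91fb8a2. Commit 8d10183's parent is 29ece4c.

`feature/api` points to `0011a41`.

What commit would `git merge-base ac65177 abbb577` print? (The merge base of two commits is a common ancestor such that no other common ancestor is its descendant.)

Ancestors of ac65177: {0011a41, ac65177, ca1e563, e377af7, e5ab403, f264b26}.
Ancestors of abbb577: {0011a41, 29ece4c, 8d10183, abbb577, b3743fb, ca1e563, e377af7, e5ab403, f264b26}.
Common ancestors: {0011a41, ca1e563, e377af7, e5ab403, f264b26}.
Among these, 0011a41 is not an ancestor of any other common ancestor — it is the merge base.

0011a41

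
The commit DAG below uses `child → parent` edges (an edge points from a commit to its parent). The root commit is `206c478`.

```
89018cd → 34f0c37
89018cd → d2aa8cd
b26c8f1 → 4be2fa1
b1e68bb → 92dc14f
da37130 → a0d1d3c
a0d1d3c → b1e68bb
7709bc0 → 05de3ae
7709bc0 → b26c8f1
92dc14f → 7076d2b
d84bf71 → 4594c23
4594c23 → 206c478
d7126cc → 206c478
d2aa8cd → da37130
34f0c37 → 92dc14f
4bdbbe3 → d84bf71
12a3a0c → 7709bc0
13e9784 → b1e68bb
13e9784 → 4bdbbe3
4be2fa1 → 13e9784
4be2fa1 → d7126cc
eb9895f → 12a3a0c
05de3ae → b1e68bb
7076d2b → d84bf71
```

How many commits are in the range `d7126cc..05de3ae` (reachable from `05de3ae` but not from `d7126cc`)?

Reachable from 05de3ae: {05de3ae, 206c478, 4594c23, 7076d2b, 92dc14f, b1e68bb, d84bf71}.
Reachable from d7126cc: {206c478, d7126cc}.
In 05de3ae's history but not d7126cc's: {05de3ae, 4594c23, 7076d2b, 92dc14f, b1e68bb, d84bf71} — 6 commits.

6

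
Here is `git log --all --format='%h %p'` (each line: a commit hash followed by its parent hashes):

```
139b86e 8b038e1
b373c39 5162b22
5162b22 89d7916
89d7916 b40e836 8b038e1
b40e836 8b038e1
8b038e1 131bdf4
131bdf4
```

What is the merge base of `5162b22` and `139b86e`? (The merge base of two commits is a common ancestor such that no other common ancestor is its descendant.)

Ancestors of 5162b22: {131bdf4, 5162b22, 89d7916, 8b038e1, b40e836}.
Ancestors of 139b86e: {131bdf4, 139b86e, 8b038e1}.
Common ancestors: {131bdf4, 8b038e1}.
Among these, 8b038e1 is not an ancestor of any other common ancestor — it is the merge base.

8b038e1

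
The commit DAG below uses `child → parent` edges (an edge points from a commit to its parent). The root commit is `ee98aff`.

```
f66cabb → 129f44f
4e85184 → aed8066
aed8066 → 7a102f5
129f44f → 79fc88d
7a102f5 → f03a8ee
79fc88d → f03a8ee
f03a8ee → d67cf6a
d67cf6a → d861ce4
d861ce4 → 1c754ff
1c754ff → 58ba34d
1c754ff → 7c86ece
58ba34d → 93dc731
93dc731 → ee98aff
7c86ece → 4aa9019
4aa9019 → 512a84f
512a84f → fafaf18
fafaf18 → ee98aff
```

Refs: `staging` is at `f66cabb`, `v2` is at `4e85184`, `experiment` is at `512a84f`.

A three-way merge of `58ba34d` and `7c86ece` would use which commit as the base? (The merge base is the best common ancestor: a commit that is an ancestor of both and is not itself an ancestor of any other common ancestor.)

Ancestors of 58ba34d: {58ba34d, 93dc731, ee98aff}.
Ancestors of 7c86ece: {4aa9019, 512a84f, 7c86ece, ee98aff, fafaf18}.
Common ancestors: {ee98aff}.
The only common ancestor is ee98aff, so it is the merge base.

ee98aff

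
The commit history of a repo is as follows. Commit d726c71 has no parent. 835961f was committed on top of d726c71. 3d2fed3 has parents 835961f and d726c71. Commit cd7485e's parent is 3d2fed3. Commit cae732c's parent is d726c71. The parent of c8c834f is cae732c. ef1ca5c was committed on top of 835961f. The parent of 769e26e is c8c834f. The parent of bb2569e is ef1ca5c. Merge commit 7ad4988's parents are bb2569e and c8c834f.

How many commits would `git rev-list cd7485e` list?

Walking parent pointers from cd7485e: reachable set = {3d2fed3, 835961f, cd7485e, d726c71}.
That is 4 commits.

4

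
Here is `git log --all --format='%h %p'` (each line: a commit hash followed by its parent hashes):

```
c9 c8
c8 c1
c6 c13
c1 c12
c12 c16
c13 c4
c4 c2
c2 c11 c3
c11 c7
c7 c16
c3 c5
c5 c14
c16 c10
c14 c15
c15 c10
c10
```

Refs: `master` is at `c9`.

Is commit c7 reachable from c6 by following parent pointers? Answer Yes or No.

Ancestors of c6 (commits reachable by following parents): {c10, c11, c13, c14, c15, c16, c2, c3, c4, c5, c6, c7}.
c7 is in that set, so it is an ancestor of c6.

Yes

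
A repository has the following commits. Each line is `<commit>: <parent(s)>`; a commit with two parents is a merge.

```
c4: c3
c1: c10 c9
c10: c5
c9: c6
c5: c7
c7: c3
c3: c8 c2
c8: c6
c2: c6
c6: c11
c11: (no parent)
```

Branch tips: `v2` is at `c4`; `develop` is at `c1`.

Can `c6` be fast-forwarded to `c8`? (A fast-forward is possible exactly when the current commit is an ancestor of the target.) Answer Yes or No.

A fast-forward from c6 to c8 is possible iff c6 is an ancestor of c8.
Ancestors of c8: {c11, c6, c8}.
c6 is among them, so fast-forward is possible.

Yes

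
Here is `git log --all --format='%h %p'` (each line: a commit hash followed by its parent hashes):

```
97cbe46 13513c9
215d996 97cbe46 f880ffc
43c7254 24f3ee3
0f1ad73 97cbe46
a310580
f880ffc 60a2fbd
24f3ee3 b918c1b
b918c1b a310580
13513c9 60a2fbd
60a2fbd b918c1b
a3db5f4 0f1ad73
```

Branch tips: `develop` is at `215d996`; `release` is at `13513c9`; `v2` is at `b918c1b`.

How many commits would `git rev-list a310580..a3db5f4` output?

Reachable from a3db5f4: {0f1ad73, 13513c9, 60a2fbd, 97cbe46, a310580, a3db5f4, b918c1b}.
Reachable from a310580: {a310580}.
In a3db5f4's history but not a310580's: {0f1ad73, 13513c9, 60a2fbd, 97cbe46, a3db5f4, b918c1b} — 6 commits.

6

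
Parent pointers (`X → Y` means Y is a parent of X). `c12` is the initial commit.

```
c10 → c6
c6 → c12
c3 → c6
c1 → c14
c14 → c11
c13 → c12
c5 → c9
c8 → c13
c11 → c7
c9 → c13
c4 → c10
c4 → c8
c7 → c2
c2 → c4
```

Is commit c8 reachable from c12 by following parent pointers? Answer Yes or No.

No

Ancestors of c12: {c12}.
c8 is not in that set, so it is not an ancestor of c12.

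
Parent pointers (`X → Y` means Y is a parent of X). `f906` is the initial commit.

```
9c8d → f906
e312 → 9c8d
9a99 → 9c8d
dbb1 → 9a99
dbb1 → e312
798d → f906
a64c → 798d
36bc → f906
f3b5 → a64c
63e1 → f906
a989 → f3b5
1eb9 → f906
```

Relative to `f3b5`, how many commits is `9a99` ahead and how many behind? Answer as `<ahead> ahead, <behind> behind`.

2 ahead, 3 behind

Reachable from 9a99: {9a99, 9c8d, f906}.
Reachable from f3b5: {798d, a64c, f3b5, f906}.
Only in 9a99's history (ahead): {9a99, 9c8d} — 2.
Only in f3b5's history (behind): {798d, a64c, f3b5} — 3.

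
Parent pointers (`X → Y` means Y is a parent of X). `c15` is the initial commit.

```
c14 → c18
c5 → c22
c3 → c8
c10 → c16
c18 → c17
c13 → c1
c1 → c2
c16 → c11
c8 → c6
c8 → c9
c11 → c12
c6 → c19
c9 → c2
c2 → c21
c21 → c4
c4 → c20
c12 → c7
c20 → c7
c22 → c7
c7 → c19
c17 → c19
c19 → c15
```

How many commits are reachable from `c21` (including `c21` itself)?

Walking parent pointers from c21: reachable set = {c15, c19, c20, c21, c4, c7}.
That is 6 commits.

6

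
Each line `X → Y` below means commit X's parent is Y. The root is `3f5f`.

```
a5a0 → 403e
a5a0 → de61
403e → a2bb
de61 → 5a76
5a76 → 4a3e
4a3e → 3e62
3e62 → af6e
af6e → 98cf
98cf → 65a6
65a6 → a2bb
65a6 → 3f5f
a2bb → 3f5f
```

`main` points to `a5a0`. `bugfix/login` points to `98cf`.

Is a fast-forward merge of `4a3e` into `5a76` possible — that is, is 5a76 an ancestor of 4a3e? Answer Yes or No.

No

A fast-forward from 5a76 to 4a3e is possible iff 5a76 is an ancestor of 4a3e.
Ancestors of 4a3e: {3e62, 3f5f, 4a3e, 65a6, 98cf, a2bb, af6e}.
5a76 is not among them, so fast-forward is not possible.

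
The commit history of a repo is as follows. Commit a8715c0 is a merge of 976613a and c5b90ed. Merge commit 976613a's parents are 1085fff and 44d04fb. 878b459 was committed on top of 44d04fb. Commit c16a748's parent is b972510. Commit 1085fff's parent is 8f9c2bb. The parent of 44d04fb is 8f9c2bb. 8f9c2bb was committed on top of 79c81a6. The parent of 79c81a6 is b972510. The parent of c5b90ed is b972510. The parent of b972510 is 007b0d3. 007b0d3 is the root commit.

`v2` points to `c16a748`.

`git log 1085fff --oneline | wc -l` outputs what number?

Walking parent pointers from 1085fff: reachable set = {007b0d3, 1085fff, 79c81a6, 8f9c2bb, b972510}.
That is 5 commits.

5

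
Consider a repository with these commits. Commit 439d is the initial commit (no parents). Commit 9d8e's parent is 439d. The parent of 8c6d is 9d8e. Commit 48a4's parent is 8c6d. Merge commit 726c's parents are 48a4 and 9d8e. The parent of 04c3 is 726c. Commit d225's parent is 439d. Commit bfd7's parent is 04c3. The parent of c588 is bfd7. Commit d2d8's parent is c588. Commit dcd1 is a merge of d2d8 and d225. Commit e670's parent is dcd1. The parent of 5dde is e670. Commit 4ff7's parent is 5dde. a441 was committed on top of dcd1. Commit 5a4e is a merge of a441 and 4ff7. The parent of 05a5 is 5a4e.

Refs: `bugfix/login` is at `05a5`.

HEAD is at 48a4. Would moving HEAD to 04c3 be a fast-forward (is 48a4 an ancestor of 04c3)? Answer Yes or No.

A fast-forward from 48a4 to 04c3 is possible iff 48a4 is an ancestor of 04c3.
Ancestors of 04c3: {04c3, 439d, 48a4, 726c, 8c6d, 9d8e}.
48a4 is among them, so fast-forward is possible.

Yes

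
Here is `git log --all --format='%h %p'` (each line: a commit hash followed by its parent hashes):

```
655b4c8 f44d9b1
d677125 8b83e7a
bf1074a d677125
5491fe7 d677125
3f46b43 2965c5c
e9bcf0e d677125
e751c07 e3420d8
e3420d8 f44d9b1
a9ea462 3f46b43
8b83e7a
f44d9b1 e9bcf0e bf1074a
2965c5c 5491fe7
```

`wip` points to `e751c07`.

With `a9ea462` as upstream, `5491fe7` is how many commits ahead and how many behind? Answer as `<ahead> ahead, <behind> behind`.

0 ahead, 3 behind

Reachable from 5491fe7: {5491fe7, 8b83e7a, d677125}.
Reachable from a9ea462: {2965c5c, 3f46b43, 5491fe7, 8b83e7a, a9ea462, d677125}.
Only in 5491fe7's history (ahead): {} — 0.
Only in a9ea462's history (behind): {2965c5c, 3f46b43, a9ea462} — 3.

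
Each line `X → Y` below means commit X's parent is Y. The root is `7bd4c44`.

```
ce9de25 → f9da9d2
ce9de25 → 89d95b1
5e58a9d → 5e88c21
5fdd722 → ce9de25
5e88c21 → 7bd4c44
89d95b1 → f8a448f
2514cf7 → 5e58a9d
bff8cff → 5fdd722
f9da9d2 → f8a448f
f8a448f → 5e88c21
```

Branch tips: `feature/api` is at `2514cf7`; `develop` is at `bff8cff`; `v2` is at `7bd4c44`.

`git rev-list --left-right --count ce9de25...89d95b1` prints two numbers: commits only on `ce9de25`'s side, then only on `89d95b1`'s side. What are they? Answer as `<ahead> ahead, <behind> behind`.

Reachable from ce9de25: {5e88c21, 7bd4c44, 89d95b1, ce9de25, f8a448f, f9da9d2}.
Reachable from 89d95b1: {5e88c21, 7bd4c44, 89d95b1, f8a448f}.
Only in ce9de25's history (ahead): {ce9de25, f9da9d2} — 2.
Only in 89d95b1's history (behind): {} — 0.

2 ahead, 0 behind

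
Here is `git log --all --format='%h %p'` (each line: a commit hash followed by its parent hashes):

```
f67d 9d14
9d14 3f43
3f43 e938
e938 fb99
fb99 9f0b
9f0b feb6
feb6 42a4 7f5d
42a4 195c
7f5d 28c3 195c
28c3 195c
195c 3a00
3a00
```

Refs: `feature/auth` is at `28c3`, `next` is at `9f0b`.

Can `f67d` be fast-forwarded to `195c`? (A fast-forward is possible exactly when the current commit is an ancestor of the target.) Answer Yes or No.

No

A fast-forward from f67d to 195c is possible iff f67d is an ancestor of 195c.
Ancestors of 195c: {195c, 3a00}.
f67d is not among them, so fast-forward is not possible.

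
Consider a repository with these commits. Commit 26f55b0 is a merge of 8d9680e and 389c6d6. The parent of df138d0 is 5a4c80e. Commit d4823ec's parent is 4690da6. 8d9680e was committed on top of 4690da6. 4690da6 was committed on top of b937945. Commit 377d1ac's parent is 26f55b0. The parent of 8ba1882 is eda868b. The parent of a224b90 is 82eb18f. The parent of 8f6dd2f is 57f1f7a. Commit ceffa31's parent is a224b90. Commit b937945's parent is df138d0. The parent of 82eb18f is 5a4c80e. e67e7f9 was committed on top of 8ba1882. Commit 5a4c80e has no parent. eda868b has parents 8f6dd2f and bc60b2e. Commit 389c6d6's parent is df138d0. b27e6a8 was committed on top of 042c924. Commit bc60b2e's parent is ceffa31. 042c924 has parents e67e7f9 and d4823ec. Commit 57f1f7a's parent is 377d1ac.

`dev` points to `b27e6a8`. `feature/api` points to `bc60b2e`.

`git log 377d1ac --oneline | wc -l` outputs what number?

Walking parent pointers from 377d1ac: reachable set = {26f55b0, 377d1ac, 389c6d6, 4690da6, 5a4c80e, 8d9680e, b937945, df138d0}.
That is 8 commits.

8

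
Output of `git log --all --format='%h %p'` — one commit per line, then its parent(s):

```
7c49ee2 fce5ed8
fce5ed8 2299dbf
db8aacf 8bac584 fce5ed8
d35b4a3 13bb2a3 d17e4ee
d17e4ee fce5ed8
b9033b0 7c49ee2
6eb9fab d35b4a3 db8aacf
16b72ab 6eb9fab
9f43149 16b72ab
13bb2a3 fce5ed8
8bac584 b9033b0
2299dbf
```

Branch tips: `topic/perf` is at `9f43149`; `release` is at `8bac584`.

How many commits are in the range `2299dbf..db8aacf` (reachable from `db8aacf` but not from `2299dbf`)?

Reachable from db8aacf: {2299dbf, 7c49ee2, 8bac584, b9033b0, db8aacf, fce5ed8}.
Reachable from 2299dbf: {2299dbf}.
In db8aacf's history but not 2299dbf's: {7c49ee2, 8bac584, b9033b0, db8aacf, fce5ed8} — 5 commits.

5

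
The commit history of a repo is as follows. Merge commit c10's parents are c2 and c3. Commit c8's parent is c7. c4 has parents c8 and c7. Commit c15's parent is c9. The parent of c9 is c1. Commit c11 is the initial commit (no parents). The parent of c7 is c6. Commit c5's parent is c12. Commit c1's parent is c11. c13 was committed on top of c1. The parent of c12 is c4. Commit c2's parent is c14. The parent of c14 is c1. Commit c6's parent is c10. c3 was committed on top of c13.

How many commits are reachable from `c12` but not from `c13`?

Reachable from c12: {c1, c10, c11, c12, c13, c14, c2, c3, c4, c6, c7, c8}.
Reachable from c13: {c1, c11, c13}.
In c12's history but not c13's: {c10, c12, c14, c2, c3, c4, c6, c7, c8} — 9 commits.

9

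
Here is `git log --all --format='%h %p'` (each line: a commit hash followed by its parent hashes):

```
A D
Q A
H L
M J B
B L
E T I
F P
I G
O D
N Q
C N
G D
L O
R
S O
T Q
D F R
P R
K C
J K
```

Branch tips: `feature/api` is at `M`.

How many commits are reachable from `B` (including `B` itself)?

Walking parent pointers from B: reachable set = {B, D, F, L, O, P, R}.
That is 7 commits.

7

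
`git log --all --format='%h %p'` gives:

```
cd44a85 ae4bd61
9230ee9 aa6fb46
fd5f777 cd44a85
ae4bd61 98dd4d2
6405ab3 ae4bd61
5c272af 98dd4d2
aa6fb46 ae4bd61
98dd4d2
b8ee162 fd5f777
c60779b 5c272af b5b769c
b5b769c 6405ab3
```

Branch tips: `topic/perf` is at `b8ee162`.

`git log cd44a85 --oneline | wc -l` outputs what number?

3

Walking parent pointers from cd44a85: reachable set = {98dd4d2, ae4bd61, cd44a85}.
That is 3 commits.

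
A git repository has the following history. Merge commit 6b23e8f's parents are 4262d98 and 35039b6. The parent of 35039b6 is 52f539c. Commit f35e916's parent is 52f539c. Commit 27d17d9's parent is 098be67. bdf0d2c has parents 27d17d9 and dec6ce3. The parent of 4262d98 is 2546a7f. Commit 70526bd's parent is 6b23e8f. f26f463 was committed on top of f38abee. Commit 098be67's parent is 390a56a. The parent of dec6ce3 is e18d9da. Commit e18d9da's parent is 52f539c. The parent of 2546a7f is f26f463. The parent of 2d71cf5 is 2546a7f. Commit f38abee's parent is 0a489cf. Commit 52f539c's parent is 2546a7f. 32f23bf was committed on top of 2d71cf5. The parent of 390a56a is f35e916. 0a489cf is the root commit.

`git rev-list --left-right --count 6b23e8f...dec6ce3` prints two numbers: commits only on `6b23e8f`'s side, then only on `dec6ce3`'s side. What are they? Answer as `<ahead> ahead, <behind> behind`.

Reachable from 6b23e8f: {0a489cf, 2546a7f, 35039b6, 4262d98, 52f539c, 6b23e8f, f26f463, f38abee}.
Reachable from dec6ce3: {0a489cf, 2546a7f, 52f539c, dec6ce3, e18d9da, f26f463, f38abee}.
Only in 6b23e8f's history (ahead): {35039b6, 4262d98, 6b23e8f} — 3.
Only in dec6ce3's history (behind): {dec6ce3, e18d9da} — 2.

3 ahead, 2 behind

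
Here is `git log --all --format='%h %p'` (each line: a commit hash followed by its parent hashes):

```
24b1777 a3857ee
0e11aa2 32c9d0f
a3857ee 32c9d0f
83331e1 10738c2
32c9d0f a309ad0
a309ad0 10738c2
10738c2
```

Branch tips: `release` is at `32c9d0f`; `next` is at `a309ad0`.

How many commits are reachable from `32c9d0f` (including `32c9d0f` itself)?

Walking parent pointers from 32c9d0f: reachable set = {10738c2, 32c9d0f, a309ad0}.
That is 3 commits.

3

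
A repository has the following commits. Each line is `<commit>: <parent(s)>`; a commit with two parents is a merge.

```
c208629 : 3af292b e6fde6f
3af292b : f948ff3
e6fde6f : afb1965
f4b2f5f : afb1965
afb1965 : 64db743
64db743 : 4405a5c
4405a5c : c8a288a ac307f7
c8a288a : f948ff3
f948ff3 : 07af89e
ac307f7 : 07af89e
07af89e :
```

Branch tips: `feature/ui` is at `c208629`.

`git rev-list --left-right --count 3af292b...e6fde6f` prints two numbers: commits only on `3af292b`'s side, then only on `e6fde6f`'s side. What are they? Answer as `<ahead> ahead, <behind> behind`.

1 ahead, 6 behind

Reachable from 3af292b: {07af89e, 3af292b, f948ff3}.
Reachable from e6fde6f: {07af89e, 4405a5c, 64db743, ac307f7, afb1965, c8a288a, e6fde6f, f948ff3}.
Only in 3af292b's history (ahead): {3af292b} — 1.
Only in e6fde6f's history (behind): {4405a5c, 64db743, ac307f7, afb1965, c8a288a, e6fde6f} — 6.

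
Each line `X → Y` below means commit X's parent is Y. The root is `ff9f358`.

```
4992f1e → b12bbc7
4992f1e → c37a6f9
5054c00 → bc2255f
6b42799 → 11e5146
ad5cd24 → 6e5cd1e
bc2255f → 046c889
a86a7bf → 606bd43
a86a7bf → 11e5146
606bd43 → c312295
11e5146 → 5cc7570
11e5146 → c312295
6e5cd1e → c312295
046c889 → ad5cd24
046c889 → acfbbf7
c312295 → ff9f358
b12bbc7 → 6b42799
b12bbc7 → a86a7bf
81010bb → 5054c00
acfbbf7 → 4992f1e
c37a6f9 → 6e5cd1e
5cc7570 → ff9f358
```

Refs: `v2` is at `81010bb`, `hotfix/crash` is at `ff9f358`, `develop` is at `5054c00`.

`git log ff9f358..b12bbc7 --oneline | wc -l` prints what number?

7

Reachable from b12bbc7: {11e5146, 5cc7570, 606bd43, 6b42799, a86a7bf, b12bbc7, c312295, ff9f358}.
Reachable from ff9f358: {ff9f358}.
In b12bbc7's history but not ff9f358's: {11e5146, 5cc7570, 606bd43, 6b42799, a86a7bf, b12bbc7, c312295} — 7 commits.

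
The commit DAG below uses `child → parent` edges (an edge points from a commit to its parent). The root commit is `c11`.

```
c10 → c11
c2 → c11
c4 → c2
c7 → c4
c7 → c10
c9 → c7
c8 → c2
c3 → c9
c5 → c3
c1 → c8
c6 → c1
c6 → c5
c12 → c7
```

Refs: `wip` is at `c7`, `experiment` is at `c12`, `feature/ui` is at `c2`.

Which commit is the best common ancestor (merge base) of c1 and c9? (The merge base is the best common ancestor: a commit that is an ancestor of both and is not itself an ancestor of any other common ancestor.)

Ancestors of c1: {c1, c11, c2, c8}.
Ancestors of c9: {c10, c11, c2, c4, c7, c9}.
Common ancestors: {c11, c2}.
Among these, c2 is not an ancestor of any other common ancestor — it is the merge base.

c2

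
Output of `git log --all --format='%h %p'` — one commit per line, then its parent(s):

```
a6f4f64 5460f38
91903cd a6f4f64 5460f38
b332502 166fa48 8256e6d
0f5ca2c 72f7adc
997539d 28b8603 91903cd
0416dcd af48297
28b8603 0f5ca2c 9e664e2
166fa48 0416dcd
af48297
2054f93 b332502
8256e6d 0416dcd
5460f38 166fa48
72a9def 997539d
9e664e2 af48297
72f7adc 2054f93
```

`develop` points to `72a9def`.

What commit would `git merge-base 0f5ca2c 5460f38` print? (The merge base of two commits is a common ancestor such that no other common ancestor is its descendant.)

Ancestors of 0f5ca2c: {0416dcd, 0f5ca2c, 166fa48, 2054f93, 72f7adc, 8256e6d, af48297, b332502}.
Ancestors of 5460f38: {0416dcd, 166fa48, 5460f38, af48297}.
Common ancestors: {0416dcd, 166fa48, af48297}.
Among these, 166fa48 is not an ancestor of any other common ancestor — it is the merge base.

166fa48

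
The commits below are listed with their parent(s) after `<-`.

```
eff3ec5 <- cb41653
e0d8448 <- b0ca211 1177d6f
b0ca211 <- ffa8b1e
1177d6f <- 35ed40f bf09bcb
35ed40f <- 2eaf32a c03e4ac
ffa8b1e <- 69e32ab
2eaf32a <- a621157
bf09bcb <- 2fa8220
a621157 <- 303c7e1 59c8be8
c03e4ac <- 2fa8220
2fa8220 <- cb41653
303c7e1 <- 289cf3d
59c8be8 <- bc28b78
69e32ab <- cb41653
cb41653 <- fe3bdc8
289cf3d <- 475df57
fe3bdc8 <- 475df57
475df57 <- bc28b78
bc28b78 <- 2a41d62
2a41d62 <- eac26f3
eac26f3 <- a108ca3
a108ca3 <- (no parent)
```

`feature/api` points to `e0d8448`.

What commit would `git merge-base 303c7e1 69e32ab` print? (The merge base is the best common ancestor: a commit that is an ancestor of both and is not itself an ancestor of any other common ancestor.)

Ancestors of 303c7e1: {289cf3d, 2a41d62, 303c7e1, 475df57, a108ca3, bc28b78, eac26f3}.
Ancestors of 69e32ab: {2a41d62, 475df57, 69e32ab, a108ca3, bc28b78, cb41653, eac26f3, fe3bdc8}.
Common ancestors: {2a41d62, 475df57, a108ca3, bc28b78, eac26f3}.
Among these, 475df57 is not an ancestor of any other common ancestor — it is the merge base.

475df57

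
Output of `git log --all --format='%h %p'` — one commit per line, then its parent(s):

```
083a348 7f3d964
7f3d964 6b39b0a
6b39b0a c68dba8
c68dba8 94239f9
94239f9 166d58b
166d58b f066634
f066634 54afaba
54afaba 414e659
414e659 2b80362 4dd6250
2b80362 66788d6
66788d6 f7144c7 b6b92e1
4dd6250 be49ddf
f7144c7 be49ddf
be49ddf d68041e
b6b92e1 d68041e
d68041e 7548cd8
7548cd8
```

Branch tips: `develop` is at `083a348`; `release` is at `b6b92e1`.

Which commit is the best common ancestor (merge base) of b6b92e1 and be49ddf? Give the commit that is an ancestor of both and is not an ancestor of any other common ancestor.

d68041e

Ancestors of b6b92e1: {7548cd8, b6b92e1, d68041e}.
Ancestors of be49ddf: {7548cd8, be49ddf, d68041e}.
Common ancestors: {7548cd8, d68041e}.
Among these, d68041e is not an ancestor of any other common ancestor — it is the merge base.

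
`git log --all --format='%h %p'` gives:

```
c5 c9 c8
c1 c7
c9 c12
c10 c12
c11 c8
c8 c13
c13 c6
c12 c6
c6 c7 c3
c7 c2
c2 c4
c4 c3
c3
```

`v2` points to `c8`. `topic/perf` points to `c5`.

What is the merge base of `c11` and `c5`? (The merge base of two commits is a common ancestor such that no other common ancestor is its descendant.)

c8

Ancestors of c11: {c11, c13, c2, c3, c4, c6, c7, c8}.
Ancestors of c5: {c12, c13, c2, c3, c4, c5, c6, c7, c8, c9}.
Common ancestors: {c13, c2, c3, c4, c6, c7, c8}.
Among these, c8 is not an ancestor of any other common ancestor — it is the merge base.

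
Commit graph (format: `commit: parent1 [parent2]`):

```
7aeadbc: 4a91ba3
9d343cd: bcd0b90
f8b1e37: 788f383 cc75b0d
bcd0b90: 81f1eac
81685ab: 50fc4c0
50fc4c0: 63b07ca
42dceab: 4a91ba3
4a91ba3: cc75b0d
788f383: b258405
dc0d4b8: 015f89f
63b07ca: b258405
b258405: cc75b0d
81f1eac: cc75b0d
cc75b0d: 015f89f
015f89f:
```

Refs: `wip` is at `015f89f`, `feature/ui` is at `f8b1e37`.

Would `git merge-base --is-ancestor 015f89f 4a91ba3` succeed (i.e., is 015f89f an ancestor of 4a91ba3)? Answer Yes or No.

Yes

Ancestors of 4a91ba3 (commits reachable by following parents): {015f89f, 4a91ba3, cc75b0d}.
015f89f is in that set, so it is an ancestor of 4a91ba3.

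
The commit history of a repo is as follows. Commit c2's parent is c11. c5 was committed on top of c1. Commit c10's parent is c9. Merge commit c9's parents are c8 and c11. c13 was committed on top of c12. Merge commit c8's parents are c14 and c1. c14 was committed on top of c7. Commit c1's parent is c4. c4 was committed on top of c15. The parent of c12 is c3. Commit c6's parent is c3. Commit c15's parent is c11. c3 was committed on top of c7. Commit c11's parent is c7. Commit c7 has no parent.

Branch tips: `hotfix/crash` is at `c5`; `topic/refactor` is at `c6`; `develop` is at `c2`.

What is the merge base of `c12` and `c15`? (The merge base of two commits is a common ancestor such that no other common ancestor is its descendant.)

Ancestors of c12: {c12, c3, c7}.
Ancestors of c15: {c11, c15, c7}.
Common ancestors: {c7}.
The only common ancestor is c7, so it is the merge base.

c7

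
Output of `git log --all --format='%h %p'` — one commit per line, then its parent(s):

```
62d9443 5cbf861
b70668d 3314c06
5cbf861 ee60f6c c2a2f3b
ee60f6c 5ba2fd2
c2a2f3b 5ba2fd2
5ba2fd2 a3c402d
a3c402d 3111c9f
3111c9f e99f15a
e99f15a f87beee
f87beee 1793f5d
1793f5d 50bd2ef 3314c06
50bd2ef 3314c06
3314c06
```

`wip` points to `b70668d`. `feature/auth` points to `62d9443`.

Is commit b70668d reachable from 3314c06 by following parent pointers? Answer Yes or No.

Ancestors of 3314c06: {3314c06}.
b70668d is not in that set, so it is not an ancestor of 3314c06.

No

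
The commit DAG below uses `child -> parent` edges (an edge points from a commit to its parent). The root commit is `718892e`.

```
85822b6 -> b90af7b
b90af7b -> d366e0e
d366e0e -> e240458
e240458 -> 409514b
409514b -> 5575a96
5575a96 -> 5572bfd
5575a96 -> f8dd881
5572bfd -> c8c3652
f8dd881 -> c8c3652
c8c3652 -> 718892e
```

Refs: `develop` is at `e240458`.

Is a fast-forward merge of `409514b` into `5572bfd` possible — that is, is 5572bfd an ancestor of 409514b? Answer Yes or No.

Yes

A fast-forward from 5572bfd to 409514b is possible iff 5572bfd is an ancestor of 409514b.
Ancestors of 409514b: {409514b, 5572bfd, 5575a96, 718892e, c8c3652, f8dd881}.
5572bfd is among them, so fast-forward is possible.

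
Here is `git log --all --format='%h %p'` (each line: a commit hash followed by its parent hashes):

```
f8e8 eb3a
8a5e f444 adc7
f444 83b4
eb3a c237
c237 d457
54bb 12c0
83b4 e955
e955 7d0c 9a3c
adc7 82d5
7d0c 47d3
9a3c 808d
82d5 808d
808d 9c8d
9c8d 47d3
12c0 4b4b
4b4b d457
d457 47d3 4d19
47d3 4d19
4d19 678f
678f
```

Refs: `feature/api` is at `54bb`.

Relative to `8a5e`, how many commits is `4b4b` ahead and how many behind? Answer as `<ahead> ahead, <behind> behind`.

2 ahead, 10 behind

Reachable from 4b4b: {47d3, 4b4b, 4d19, 678f, d457}.
Reachable from 8a5e: {47d3, 4d19, 678f, 7d0c, 808d, 82d5, 83b4, 8a5e, 9a3c, 9c8d, adc7, e955, f444}.
Only in 4b4b's history (ahead): {4b4b, d457} — 2.
Only in 8a5e's history (behind): {7d0c, 808d, 82d5, 83b4, 8a5e, 9a3c, 9c8d, adc7, e955, f444} — 10.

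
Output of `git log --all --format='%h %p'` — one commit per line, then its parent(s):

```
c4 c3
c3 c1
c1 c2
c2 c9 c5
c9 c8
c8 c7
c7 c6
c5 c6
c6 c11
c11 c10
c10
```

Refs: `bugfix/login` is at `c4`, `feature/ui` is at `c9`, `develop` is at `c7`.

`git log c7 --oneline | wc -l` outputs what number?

4

Walking parent pointers from c7: reachable set = {c10, c11, c6, c7}.
That is 4 commits.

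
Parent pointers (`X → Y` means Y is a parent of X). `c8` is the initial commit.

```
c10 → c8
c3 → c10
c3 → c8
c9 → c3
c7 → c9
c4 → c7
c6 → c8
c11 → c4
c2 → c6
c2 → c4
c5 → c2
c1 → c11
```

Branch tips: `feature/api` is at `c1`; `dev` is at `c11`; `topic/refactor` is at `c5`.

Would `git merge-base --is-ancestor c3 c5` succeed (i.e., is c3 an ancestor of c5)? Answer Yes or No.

Yes

Ancestors of c5 (commits reachable by following parents): {c10, c2, c3, c4, c5, c6, c7, c8, c9}.
c3 is in that set, so it is an ancestor of c5.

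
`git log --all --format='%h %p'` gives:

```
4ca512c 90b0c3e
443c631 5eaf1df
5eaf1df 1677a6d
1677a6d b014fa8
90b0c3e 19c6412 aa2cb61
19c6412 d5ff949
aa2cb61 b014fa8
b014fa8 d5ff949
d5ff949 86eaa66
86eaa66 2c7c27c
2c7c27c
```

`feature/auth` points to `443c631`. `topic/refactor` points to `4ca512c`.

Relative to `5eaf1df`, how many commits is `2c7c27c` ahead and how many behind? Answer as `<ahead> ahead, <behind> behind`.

0 ahead, 5 behind

Reachable from 2c7c27c: {2c7c27c}.
Reachable from 5eaf1df: {1677a6d, 2c7c27c, 5eaf1df, 86eaa66, b014fa8, d5ff949}.
Only in 2c7c27c's history (ahead): {} — 0.
Only in 5eaf1df's history (behind): {1677a6d, 5eaf1df, 86eaa66, b014fa8, d5ff949} — 5.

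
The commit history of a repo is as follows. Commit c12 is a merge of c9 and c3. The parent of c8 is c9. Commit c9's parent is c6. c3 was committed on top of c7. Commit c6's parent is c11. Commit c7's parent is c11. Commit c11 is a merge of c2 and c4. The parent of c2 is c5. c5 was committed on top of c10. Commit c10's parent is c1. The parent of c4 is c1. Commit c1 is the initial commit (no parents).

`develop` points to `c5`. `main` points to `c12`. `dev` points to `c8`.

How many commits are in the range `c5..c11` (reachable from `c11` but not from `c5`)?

3

Reachable from c11: {c1, c10, c11, c2, c4, c5}.
Reachable from c5: {c1, c10, c5}.
In c11's history but not c5's: {c11, c2, c4} — 3 commits.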